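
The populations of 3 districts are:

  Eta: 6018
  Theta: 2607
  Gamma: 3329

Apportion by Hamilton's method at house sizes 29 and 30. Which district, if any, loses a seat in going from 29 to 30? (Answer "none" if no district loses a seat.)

At 29 seats: Eta 15, Theta 6, Gamma 8.
At 30 seats: Eta 15, Theta 7, Gamma 8.
No district's allocation decreased.

none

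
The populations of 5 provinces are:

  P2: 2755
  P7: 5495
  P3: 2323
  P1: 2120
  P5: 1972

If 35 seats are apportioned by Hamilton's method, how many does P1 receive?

5

Total 14665; standard divisor 14665/35 = 419.
Standard quotas: P2 6.5752, P7 13.1146, P3 5.5442, P1 5.0597, P5 4.7064.
Lower quotas: P2 6, P7 13, P3 5, P1 5, P5 4 (sum 33, leaving 2 seats).
Remainders in descending order: P5 0.7064, P2 0.5752, P3 0.5442, P7 0.1146, P1 0.0597.
Largest remainders: P5, P2 receive the extra seats.
P1 receives 5.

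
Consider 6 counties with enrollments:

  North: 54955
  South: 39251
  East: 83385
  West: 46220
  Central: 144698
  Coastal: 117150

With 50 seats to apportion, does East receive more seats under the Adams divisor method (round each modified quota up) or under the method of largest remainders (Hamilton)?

Adams: North 6, South 4, East 9, West 5, Central 14, Coastal 12.
Hamilton: North 6, South 4, East 8, West 5, Central 15, Coastal 12.
East gets 9 under Adams and 8 under Hamilton.

Adams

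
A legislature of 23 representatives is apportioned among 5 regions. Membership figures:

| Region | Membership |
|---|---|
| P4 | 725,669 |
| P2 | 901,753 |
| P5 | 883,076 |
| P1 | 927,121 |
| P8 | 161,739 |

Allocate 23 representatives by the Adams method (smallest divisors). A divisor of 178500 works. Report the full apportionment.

P4 5; P2 6; P5 5; P1 6; P8 1

With modified divisor 178500: modified quotas P4 4.065, P2 5.052, P5 4.947, P1 5.194, P8 0.906.
Rounding up: P4 5, P2 6, P5 5, P1 6, P8 1 (total 23).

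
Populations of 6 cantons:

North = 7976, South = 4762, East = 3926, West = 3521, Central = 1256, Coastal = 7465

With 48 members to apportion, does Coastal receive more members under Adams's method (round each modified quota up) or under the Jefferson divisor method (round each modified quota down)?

Jefferson

Adams: North 13, South 8, East 7, West 6, Central 2, Coastal 12.
Jefferson: North 13, South 8, East 6, West 6, Central 2, Coastal 13.
Coastal gets 12 under Adams and 13 under Jefferson.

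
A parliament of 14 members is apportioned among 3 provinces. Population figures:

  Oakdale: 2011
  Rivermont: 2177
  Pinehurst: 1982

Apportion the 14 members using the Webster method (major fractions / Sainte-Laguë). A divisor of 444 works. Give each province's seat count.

With modified divisor 444: modified quotas Oakdale 4.529, Rivermont 4.903, Pinehurst 4.464.
Rounding to the nearest integer: Oakdale 5, Rivermont 5, Pinehurst 4 (total 14).

Oakdale 5, Rivermont 5, Pinehurst 4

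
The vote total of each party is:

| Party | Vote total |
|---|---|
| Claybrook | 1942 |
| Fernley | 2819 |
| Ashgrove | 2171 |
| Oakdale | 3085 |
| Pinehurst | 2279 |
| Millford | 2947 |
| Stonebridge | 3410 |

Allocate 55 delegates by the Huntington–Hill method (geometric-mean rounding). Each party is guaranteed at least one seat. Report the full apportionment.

With divisor 341: modified quotas Claybrook 5.695, Fernley 8.267, Ashgrove 6.367, Oakdale 9.047, Pinehurst 6.683, Millford 8.642, Stonebridge 10.000.
Geometric-mean thresholds: Claybrook √(5·6)=5.477, Fernley √(8·9)=8.485, Ashgrove √(6·7)=6.481, Oakdale √(9·10)=9.487, Pinehurst √(6·7)=6.481, Millford √(8·9)=8.485, Stonebridge √(10·11)=10.488.
Each quota rounded against its threshold gives Claybrook 6, Fernley 8, Ashgrove 6, Oakdale 9, Pinehurst 7, Millford 9, Stonebridge 10 (total 55).

Claybrook: 6, Fernley: 8, Ashgrove: 6, Oakdale: 9, Pinehurst: 7, Millford: 9, Stonebridge: 10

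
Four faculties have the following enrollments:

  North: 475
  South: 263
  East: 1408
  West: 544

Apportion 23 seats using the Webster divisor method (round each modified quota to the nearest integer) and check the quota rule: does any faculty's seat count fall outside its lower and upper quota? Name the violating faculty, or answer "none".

Standard quotas: North 4.061, South 2.249, East 12.039, West 4.651.
Webster allocation: North 4, South 2, East 12, West 5.
Every allocation lies between the lower and upper quota.

none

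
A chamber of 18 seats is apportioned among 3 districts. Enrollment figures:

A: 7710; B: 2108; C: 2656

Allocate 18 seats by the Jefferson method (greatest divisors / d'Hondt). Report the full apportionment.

Standard divisor 12474/18 ≈ 693; standard quotas: A 11.126, B 3.042, C 3.833.
Rounding down gives 11, 3, 3 = 17 seats, so the divisor must be adjusted.
With modified divisor 650: modified quotas A 11.862, B 3.243, C 4.086.
Rounding down: A 11, B 3, C 4 (total 18).

A: 11, B: 3, C: 4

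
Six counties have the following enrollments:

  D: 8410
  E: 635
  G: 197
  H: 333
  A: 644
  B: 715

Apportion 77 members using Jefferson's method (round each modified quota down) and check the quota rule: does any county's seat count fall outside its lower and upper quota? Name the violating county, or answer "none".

Standard quotas: D 59.225, E 4.472, G 1.387, H 2.345, A 4.535, B 5.035.
Jefferson allocation: D 61, E 4, G 1, H 2, A 4, B 5.
D has quota 59.225 (lower 59, upper 60) but receives 61 — outside the quota interval.

D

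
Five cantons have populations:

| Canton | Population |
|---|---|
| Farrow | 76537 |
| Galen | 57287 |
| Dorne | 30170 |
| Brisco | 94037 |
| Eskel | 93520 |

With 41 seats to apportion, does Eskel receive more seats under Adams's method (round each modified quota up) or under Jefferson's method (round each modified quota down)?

Jefferson

Adams: Farrow 9, Galen 7, Dorne 4, Brisco 11, Eskel 10.
Jefferson: Farrow 9, Galen 7, Dorne 3, Brisco 11, Eskel 11.
Eskel gets 10 under Adams and 11 under Jefferson.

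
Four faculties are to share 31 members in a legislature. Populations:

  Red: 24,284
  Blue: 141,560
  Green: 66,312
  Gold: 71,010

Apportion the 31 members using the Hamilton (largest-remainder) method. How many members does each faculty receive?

Red 3; Blue 14; Green 7; Gold 7

Standard divisor: 303166 ÷ 31 ≈ 9779.548.
Standard quotas: Red 2.4831, Blue 14.4751, Green 6.7807, Gold 7.2611.
Lower quotas: Red 2, Blue 14, Green 6, Gold 7 (sum 29, leaving 2 seats).
Remainders in descending order: Green 0.7807, Red 0.4831, Blue 0.4751, Gold 0.2611.
The surplus seats go to Green, Red.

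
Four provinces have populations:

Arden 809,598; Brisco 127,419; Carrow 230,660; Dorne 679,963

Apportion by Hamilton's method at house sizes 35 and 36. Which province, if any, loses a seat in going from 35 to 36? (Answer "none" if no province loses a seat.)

At 35 seats: Arden 15, Brisco 3, Carrow 4, Dorne 13.
At 36 seats: Arden 16, Brisco 2, Carrow 5, Dorne 13.
Brisco drops from 3 to 2.

Brisco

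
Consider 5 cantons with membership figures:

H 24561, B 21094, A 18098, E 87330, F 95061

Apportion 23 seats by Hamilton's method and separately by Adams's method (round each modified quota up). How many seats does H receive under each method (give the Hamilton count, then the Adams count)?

2 and 3

Hamilton: H 2, B 2, A 2, E 8, F 9.
Adams: H 3, B 2, A 2, E 8, F 8.
H gets 2 under Hamilton and 3 under Adams.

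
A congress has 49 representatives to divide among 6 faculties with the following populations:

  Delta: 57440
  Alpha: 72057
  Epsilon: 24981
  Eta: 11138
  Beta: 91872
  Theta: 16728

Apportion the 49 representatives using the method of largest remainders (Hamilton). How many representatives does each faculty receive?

Delta 10; Alpha 13; Epsilon 5; Eta 2; Beta 16; Theta 3

Total 274216; standard divisor 274216/49 ≈ 5596.245.
Standard quotas: Delta 10.2640, Alpha 12.8760, Epsilon 4.4639, Eta 1.9903, Beta 16.4167, Theta 2.9891.
Lower quotas: Delta 10, Alpha 12, Epsilon 4, Eta 1, Beta 16, Theta 2 (sum 45, leaving 4 seats).
Remainders in descending order: Eta 0.9903, Theta 0.9891, Alpha 0.8760, Epsilon 0.4639, Beta 0.4167, Delta 0.2640.
The surplus seats go to Eta, Theta, Alpha, Epsilon.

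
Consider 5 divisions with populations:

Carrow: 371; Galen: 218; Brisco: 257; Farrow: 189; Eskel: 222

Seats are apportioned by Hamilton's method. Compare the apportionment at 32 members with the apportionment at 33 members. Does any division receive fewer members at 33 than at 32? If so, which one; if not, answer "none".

At 32 seats: Carrow 9, Galen 6, Brisco 6, Farrow 5, Eskel 6.
At 33 seats: Carrow 10, Galen 5, Brisco 7, Farrow 5, Eskel 6.
Galen drops from 6 to 5.

Galen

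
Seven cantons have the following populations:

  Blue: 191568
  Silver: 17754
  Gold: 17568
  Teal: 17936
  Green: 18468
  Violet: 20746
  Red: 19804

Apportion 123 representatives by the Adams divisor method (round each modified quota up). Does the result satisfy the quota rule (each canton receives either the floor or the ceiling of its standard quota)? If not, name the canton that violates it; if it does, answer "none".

Blue

Standard quotas: Blue 77.549, Silver 7.187, Gold 7.112, Teal 7.261, Green 7.476, Violet 8.398, Red 8.017.
Adams allocation: Blue 76, Silver 7, Gold 7, Teal 8, Green 8, Violet 9, Red 8.
Blue has quota 77.549 (lower 77, upper 78) but receives 76 — outside the quota interval.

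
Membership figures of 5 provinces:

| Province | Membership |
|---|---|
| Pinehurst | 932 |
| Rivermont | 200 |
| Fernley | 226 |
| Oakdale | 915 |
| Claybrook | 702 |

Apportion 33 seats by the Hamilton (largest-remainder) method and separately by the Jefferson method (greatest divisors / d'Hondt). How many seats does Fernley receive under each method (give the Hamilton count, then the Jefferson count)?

Hamilton: Pinehurst 10, Rivermont 2, Fernley 3, Oakdale 10, Claybrook 8.
Jefferson: Pinehurst 11, Rivermont 2, Fernley 2, Oakdale 10, Claybrook 8.
Fernley gets 3 under Hamilton and 2 under Jefferson.

3 and 2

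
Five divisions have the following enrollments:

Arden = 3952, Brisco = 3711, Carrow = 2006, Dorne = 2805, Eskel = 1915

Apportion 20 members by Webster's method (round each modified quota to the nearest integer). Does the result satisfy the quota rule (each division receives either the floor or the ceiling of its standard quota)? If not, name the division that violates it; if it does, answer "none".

none

Standard quotas: Arden 5.493, Brisco 5.158, Carrow 2.788, Dorne 3.899, Eskel 2.662.
Webster allocation: Arden 5, Brisco 5, Carrow 3, Dorne 4, Eskel 3.
Every allocation lies between the lower and upper quota.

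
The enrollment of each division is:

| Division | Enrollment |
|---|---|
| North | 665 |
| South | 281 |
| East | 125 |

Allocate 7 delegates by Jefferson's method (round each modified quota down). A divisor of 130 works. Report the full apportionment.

North 5, South 2, East 0

With modified divisor 130: modified quotas North 5.115, South 2.162, East 0.962.
Rounding down: North 5, South 2, East 0 (total 7).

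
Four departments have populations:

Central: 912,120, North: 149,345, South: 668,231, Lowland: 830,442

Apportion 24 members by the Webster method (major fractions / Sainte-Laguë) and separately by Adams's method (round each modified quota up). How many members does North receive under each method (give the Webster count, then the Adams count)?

1 and 2

Webster: Central 9, North 1, South 6, Lowland 8.
Adams: Central 8, North 2, South 6, Lowland 8.
North gets 1 under Webster and 2 under Adams.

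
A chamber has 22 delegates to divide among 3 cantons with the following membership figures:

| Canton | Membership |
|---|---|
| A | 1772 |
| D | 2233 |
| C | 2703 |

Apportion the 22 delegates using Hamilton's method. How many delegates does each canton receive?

A 6, D 7, C 9

Total 6708; standard divisor 6708/22 ≈ 304.909.
Standard quotas: A 5.812, D 7.323, C 8.865.
Lower quotas: A 5, D 7, C 8 (sum 20, leaving 2 seats).
Remainders in descending order: C 0.865, A 0.812, D 0.323.
Largest remainders: C, A receive the extra seats.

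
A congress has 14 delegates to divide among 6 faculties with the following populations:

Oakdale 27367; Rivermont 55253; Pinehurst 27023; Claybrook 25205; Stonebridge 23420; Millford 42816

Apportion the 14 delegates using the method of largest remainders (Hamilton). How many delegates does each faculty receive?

Oakdale: 2, Rivermont: 4, Pinehurst: 2, Claybrook: 2, Stonebridge: 1, Millford: 3

Standard divisor: 201084 ÷ 14 ≈ 14363.143.
Standard quotas: Oakdale 1.9054, Rivermont 3.8469, Pinehurst 1.8814, Claybrook 1.7548, Stonebridge 1.6306, Millford 2.9810.
Lower quotas: Oakdale 1, Rivermont 3, Pinehurst 1, Claybrook 1, Stonebridge 1, Millford 2 (sum 9, leaving 5 seats).
Remainders in descending order: Millford 0.9810, Oakdale 0.9054, Pinehurst 0.8814, Rivermont 0.8469, Claybrook 0.7548, Stonebridge 0.6306.
The surplus seats go to Millford, Oakdale, Pinehurst, Rivermont, Claybrook.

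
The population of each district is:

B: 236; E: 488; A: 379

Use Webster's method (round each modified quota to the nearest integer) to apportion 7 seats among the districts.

B 2; E 3; A 2

Standard divisor 1103/7 ≈ 157.571; standard quotas: B 1.498, E 3.097, A 2.405.
Rounding to the nearest integer gives 1, 3, 2 = 6 seats, so the divisor must be adjusted.
With modified divisor 154: modified quotas B 1.532, E 3.169, A 2.461.
Rounding to the nearest integer: B 2, E 3, A 2 (total 7).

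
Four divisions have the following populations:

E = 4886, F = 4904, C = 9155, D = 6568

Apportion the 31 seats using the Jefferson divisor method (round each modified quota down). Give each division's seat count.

E=6, F=6, C=11, D=8

Standard divisor 25513/31 ≈ 823; standard quotas: E 5.937, F 5.959, C 11.124, D 7.981.
Rounding down gives 5, 5, 11, 7 = 28 seats, so the divisor must be adjusted.
With modified divisor 800: modified quotas E 6.107, F 6.130, C 11.444, D 8.210.
Rounding down: E 6, F 6, C 11, D 8 (total 31).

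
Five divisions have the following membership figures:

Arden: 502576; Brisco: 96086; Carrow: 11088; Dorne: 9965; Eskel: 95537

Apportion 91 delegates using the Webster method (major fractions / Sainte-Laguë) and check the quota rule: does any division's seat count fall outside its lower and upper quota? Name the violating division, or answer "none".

Standard quotas: Arden 63.942, Brisco 12.225, Carrow 1.411, Dorne 1.268, Eskel 12.155.
Webster allocation: Arden 65, Brisco 12, Carrow 1, Dorne 1, Eskel 12.
Arden has quota 63.942 (lower 63, upper 64) but receives 65 — outside the quota interval.

Arden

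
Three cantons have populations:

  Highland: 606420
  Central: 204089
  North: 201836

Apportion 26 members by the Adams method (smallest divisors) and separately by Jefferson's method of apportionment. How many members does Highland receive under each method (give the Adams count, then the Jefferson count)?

Adams: Highland 15, Central 6, North 5.
Jefferson: Highland 16, Central 5, North 5.
Highland gets 15 under Adams and 16 under Jefferson.

15 and 16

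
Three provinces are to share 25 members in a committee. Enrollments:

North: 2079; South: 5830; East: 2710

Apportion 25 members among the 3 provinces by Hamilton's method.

Standard divisor: 10619 ÷ 25 ≈ 424.76.
Standard quotas: North 4.8945, South 13.7254, East 6.3801.
Lower quotas: North 4, South 13, East 6 (sum 23, leaving 2 seats).
Remainders in descending order: North 0.8945, South 0.7254, East 0.3801.
The surplus seats go to North, South.

North 5, South 14, East 6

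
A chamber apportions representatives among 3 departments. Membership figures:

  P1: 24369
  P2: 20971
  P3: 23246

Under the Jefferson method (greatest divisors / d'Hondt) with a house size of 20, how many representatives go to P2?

Standard divisor 68586/20 ≈ 3429.3; standard quotas: P1 7.106, P2 6.115, P3 6.779.
Rounding down gives 7, 6, 6 = 19 seats, so the divisor must be adjusted.
With modified divisor 3200: modified quotas P1 7.615, P2 6.553, P3 7.264.
Rounding down: P1 7, P2 6, P3 7 (total 20).
P2 receives 6.

6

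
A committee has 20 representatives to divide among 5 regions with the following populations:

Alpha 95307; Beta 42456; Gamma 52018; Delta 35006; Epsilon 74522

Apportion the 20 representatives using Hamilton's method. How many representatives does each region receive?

Total 299309; standard divisor 299309/20 ≈ 14965.45.
Standard quotas: Alpha 6.3685, Beta 2.8369, Gamma 3.4759, Delta 2.3391, Epsilon 4.9796.
Lower quotas: Alpha 6, Beta 2, Gamma 3, Delta 2, Epsilon 4 (sum 17, leaving 3 seats).
Remainders in descending order: Epsilon 0.9796, Beta 0.8369, Gamma 0.4759, Alpha 0.3685, Delta 0.3391.
Largest remainders: Epsilon, Beta, Gamma receive the extra seats.

Alpha: 6; Beta: 3; Gamma: 4; Delta: 2; Epsilon: 5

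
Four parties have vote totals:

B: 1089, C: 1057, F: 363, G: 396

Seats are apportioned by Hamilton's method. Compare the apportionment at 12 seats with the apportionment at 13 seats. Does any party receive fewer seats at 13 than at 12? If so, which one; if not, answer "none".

F

At 12 seats: B 4, C 4, F 2, G 2.
At 13 seats: B 5, C 5, F 1, G 2.
F drops from 2 to 1.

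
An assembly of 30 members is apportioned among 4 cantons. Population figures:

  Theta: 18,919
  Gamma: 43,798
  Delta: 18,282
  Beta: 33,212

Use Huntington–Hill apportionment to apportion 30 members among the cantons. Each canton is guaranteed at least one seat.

Theta 5, Gamma 11, Delta 5, Beta 9

With divisor 3863: modified quotas Theta 4.897, Gamma 11.338, Delta 4.733, Beta 8.597.
Geometric-mean thresholds: Theta √(4·5)=4.472, Gamma √(11·12)=11.489, Delta √(4·5)=4.472, Beta √(8·9)=8.485.
Each quota rounded against its threshold gives Theta 5, Gamma 11, Delta 5, Beta 9 (total 30).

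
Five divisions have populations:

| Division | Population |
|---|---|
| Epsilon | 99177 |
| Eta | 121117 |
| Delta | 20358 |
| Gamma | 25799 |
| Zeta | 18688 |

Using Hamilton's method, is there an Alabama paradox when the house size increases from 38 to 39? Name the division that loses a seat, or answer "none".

At 38 seats: Epsilon 13, Eta 16, Delta 3, Gamma 3, Zeta 3.
At 39 seats: Epsilon 14, Eta 17, Delta 3, Gamma 3, Zeta 2.
Zeta drops from 3 to 2.

Zeta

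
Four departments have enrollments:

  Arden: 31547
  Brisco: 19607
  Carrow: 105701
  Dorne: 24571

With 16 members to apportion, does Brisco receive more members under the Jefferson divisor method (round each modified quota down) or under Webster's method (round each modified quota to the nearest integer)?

Jefferson: Arden 3, Brisco 1, Carrow 10, Dorne 2.
Webster: Arden 3, Brisco 2, Carrow 9, Dorne 2.
Brisco gets 1 under Jefferson and 2 under Webster.

Webster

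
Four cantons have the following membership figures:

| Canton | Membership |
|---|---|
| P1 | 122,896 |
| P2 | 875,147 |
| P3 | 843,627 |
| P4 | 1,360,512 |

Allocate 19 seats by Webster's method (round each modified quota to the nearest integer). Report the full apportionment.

P1 1, P2 5, P3 5, P4 8

Standard divisor 3202182/19 ≈ 168535.895; standard quotas: P1 0.729, P2 5.193, P3 5.006, P4 8.073.
Rounding to the nearest integer gives P1 1, P2 5, P3 5, P4 8 — total 19, matching the house size, so no adjustment is needed.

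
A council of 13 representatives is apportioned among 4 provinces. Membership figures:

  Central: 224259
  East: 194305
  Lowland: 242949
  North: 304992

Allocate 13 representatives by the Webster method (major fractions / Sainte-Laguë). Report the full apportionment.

Standard divisor 966505/13 ≈ 74346.538; standard quotas: Central 3.016, East 2.614, Lowland 3.268, North 4.102.
Rounding to the nearest integer gives Central 3, East 3, Lowland 3, North 4 — total 13, matching the house size, so no adjustment is needed.

Central 3; East 3; Lowland 3; North 4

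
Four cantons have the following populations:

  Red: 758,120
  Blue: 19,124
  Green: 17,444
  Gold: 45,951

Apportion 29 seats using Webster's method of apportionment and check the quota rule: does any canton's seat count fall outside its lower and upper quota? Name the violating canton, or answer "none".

Standard quotas: Red 26.153, Blue 0.660, Green 0.602, Gold 1.585.
Webster allocation: Red 25, Blue 1, Green 1, Gold 2.
Red has quota 26.153 (lower 26, upper 27) but receives 25 — outside the quota interval.

Red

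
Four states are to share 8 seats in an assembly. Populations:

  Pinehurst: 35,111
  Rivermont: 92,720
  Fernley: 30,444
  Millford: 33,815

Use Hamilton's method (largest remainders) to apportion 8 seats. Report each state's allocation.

Standard divisor: 192090 ÷ 8 ≈ 24011.25.
Standard quotas: Pinehurst 1.4623, Rivermont 3.8615, Fernley 1.2679, Millford 1.4083.
Lower quotas: Pinehurst 1, Rivermont 3, Fernley 1, Millford 1 (sum 6, leaving 2 seats).
Remainders in descending order: Rivermont 0.8615, Pinehurst 0.4623, Millford 0.4083, Fernley 0.2679.
The surplus seats go to Rivermont, Pinehurst.

Pinehurst: 2, Rivermont: 4, Fernley: 1, Millford: 1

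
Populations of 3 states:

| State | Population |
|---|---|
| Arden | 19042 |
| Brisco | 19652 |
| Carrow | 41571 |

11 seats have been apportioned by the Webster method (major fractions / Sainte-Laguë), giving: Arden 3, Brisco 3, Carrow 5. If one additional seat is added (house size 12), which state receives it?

Priority for the next seat is population ÷ (current seats + 0.5).
Priorities: Arden 5440.571, Brisco 5614.857, Carrow 7558.364.
Highest priority: Carrow.

Carrow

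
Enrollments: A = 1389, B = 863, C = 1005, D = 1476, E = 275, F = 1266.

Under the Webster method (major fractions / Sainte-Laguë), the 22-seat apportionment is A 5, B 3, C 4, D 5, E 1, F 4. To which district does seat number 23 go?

Priority for the next seat is population ÷ (current seats + 0.5).
Priorities: A 252.545, B 246.571, C 223.333, D 268.364, E 183.333, F 281.333.
Highest priority: F.

F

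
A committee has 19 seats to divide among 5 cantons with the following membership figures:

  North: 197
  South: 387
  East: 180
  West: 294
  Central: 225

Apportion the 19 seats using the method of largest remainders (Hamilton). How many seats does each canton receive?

North 3, South 6, East 3, West 4, Central 3

The standard divisor is 1283/19 ≈ 67.526.
Standard quotas: North 2.917, South 5.731, East 2.666, West 4.354, Central 3.332.
Lower quotas: North 2, South 5, East 2, West 4, Central 3 (sum 16, leaving 3 seats).
Remainders in descending order: North 0.917, South 0.731, East 0.666, West 0.354, Central 0.332.
The surplus seats go to North, South, East.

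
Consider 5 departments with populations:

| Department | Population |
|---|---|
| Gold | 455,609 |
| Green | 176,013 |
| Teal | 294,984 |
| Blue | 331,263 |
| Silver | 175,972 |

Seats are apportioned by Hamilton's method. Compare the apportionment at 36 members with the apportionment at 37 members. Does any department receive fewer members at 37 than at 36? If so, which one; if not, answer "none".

At 36 seats: Gold 12, Green 5, Teal 7, Blue 8, Silver 4.
At 37 seats: Gold 12, Green 4, Teal 8, Blue 9, Silver 4.
Green drops from 5 to 4.

Green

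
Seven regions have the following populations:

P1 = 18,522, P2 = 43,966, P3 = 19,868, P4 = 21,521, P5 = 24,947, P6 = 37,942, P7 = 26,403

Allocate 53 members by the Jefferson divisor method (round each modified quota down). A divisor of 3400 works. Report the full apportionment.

With modified divisor 3400: modified quotas P1 5.448, P2 12.931, P3 5.844, P4 6.330, P5 7.337, P6 11.159, P7 7.766.
Rounding down: P1 5, P2 12, P3 5, P4 6, P5 7, P6 11, P7 7 (total 53).

P1 5; P2 12; P3 5; P4 6; P5 7; P6 11; P7 7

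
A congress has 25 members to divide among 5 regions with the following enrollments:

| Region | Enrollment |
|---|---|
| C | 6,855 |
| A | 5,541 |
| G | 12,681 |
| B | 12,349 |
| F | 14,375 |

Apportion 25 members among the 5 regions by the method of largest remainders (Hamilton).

C 3; A 3; G 6; B 6; F 7

Standard divisor: 51801 ÷ 25 ≈ 2072.04.
Standard quotas: C 3.3083, A 2.6742, G 6.1201, B 5.9598, F 6.9376.
Lower quotas: C 3, A 2, G 6, B 5, F 6 (sum 22, leaving 3 seats).
Remainders in descending order: B 0.9598, F 0.9376, A 0.6742, C 0.3083, G 0.1201.
The surplus seats go to B, F, A.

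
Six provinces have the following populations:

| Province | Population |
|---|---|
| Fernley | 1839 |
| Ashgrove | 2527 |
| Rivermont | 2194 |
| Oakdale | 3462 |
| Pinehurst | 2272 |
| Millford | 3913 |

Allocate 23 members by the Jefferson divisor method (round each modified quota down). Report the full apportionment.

Fernley: 2, Ashgrove: 4, Rivermont: 3, Oakdale: 5, Pinehurst: 3, Millford: 6

Standard divisor 16207/23 ≈ 704.652; standard quotas: Fernley 2.610, Ashgrove 3.586, Rivermont 3.114, Oakdale 4.913, Pinehurst 3.224, Millford 5.553.
Rounding down gives 2, 3, 3, 4, 3, 5 = 20 seats, so the divisor must be adjusted.
With modified divisor 620: modified quotas Fernley 2.966, Ashgrove 4.076, Rivermont 3.539, Oakdale 5.584, Pinehurst 3.665, Millford 6.311.
Rounding down: Fernley 2, Ashgrove 4, Rivermont 3, Oakdale 5, Pinehurst 3, Millford 6 (total 23).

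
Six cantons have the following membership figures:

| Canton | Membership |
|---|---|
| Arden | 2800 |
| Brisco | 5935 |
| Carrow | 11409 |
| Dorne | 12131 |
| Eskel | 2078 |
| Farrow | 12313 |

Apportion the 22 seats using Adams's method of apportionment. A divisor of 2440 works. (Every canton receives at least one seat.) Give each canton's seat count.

Arden: 2, Brisco: 3, Carrow: 5, Dorne: 5, Eskel: 1, Farrow: 6

With modified divisor 2440: modified quotas Arden 1.148, Brisco 2.432, Carrow 4.676, Dorne 4.972, Eskel 0.852, Farrow 5.046.
Rounding up: Arden 2, Brisco 3, Carrow 5, Dorne 5, Eskel 1, Farrow 6 (total 22).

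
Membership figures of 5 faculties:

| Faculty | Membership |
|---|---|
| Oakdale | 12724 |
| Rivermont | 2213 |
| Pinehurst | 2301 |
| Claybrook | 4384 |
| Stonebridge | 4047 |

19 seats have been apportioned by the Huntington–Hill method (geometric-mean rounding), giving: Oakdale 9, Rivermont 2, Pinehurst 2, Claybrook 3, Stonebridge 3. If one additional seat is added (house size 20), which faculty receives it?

Oakdale

Priority for the next seat is population ÷ (√(s·(s+1))).
Priorities: Oakdale 1341.227, Rivermont 903.453, Pinehurst 939.379, Claybrook 1265.552, Stonebridge 1168.268.
Highest priority: Oakdale.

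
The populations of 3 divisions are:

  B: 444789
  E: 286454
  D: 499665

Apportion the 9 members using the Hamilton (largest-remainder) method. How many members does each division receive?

B 3; E 2; D 4

Standard divisor: 1230908 ÷ 9 ≈ 136767.556.
Standard quotas: B 3.2522, E 2.0945, D 3.6534.
Lower quotas: B 3, E 2, D 3 (sum 8, leaving 1 seat).
Remainders in descending order: D 0.6534, B 0.2522, E 0.0945.
Largest remainder: D receives the extra seat.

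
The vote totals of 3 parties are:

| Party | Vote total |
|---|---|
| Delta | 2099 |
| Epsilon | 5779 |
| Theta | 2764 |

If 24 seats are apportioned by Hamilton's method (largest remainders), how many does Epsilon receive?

Total 10642; standard divisor 10642/24 ≈ 443.417.
Standard quotas: Delta 4.7337, Epsilon 13.0329, Theta 6.2334.
Lower quotas: Delta 4, Epsilon 13, Theta 6 (sum 23, leaving 1 seat).
Remainders in descending order: Delta 0.7337, Theta 0.2334, Epsilon 0.0329.
Largest remainder: Delta receives the extra seat.
Epsilon receives 13.

13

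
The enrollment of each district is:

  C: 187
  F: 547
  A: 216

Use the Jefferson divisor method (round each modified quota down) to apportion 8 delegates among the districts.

C=1; F=5; A=2

Standard divisor 950/8 ≈ 118.75; standard quotas: C 1.575, F 4.606, A 1.819.
Rounding down gives 1, 4, 1 = 6 seats, so the divisor must be adjusted.
With modified divisor 100: modified quotas C 1.870, F 5.470, A 2.160.
Rounding down: C 1, F 5, A 2 (total 8).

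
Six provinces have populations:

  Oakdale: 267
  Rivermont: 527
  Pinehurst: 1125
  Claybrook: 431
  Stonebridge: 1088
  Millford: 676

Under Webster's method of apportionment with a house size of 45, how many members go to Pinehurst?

Standard divisor 4114/45 ≈ 91.422; standard quotas: Oakdale 2.921, Rivermont 5.764, Pinehurst 12.306, Claybrook 4.714, Stonebridge 11.901, Millford 7.394.
Rounding to the nearest integer gives Oakdale 3, Rivermont 6, Pinehurst 12, Claybrook 5, Stonebridge 12, Millford 7 — total 45, matching the house size, so no adjustment is needed.
Pinehurst receives 12.

12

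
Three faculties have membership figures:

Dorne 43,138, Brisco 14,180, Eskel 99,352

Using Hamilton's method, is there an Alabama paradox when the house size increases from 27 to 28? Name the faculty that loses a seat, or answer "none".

At 27 seats: Dorne 7, Brisco 3, Eskel 17.
At 28 seats: Dorne 8, Brisco 2, Eskel 18.
Brisco drops from 3 to 2.

Brisco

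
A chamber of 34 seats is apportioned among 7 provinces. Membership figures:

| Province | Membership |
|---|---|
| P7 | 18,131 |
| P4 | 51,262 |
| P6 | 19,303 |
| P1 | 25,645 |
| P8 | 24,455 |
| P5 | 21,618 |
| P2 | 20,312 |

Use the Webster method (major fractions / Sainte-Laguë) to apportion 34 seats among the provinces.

P7 3; P4 9; P6 4; P1 5; P8 5; P5 4; P2 4

Standard divisor 180726/34 ≈ 5315.471; standard quotas: P7 3.411, P4 9.644, P6 3.631, P1 4.825, P8 4.601, P5 4.067, P2 3.821.
Rounding to the nearest integer gives 3, 10, 4, 5, 5, 4, 4 = 35 seats, so the divisor must be adjusted.
With modified divisor 5407.53: modified quotas P7 3.353, P4 9.480, P6 3.570, P1 4.742, P8 4.522, P5 3.998, P2 3.756.
Rounding to the nearest integer: P7 3, P4 9, P6 4, P1 5, P8 5, P5 4, P2 4 (total 34).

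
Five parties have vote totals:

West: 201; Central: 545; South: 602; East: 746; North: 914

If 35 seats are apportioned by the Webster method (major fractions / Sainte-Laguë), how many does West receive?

Standard divisor 3008/35 ≈ 85.943; standard quotas: West 2.339, Central 6.341, South 7.005, East 8.680, North 10.635.
Rounding to the nearest integer gives West 2, Central 6, South 7, East 9, North 11 — total 35, matching the house size, so no adjustment is needed.
West receives 2.

2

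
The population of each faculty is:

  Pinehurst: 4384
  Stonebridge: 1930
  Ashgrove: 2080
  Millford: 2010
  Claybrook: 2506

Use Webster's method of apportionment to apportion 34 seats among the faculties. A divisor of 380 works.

Pinehurst=12; Stonebridge=5; Ashgrove=5; Millford=5; Claybrook=7

With modified divisor 380: modified quotas Pinehurst 11.537, Stonebridge 5.079, Ashgrove 5.474, Millford 5.289, Claybrook 6.595.
Rounding to the nearest integer: Pinehurst 12, Stonebridge 5, Ashgrove 5, Millford 5, Claybrook 7 (total 34).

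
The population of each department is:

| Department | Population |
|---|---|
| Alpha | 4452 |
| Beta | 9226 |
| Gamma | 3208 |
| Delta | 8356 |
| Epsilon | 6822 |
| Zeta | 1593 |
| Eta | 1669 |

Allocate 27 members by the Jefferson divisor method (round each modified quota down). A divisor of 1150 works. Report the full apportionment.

Alpha=3, Beta=8, Gamma=2, Delta=7, Epsilon=5, Zeta=1, Eta=1

With modified divisor 1150: modified quotas Alpha 3.871, Beta 8.023, Gamma 2.790, Delta 7.266, Epsilon 5.932, Zeta 1.385, Eta 1.451.
Rounding down: Alpha 3, Beta 8, Gamma 2, Delta 7, Epsilon 5, Zeta 1, Eta 1 (total 27).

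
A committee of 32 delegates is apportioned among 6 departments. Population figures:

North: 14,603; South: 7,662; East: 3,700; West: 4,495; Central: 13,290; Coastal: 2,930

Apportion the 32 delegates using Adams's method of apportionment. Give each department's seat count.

Standard divisor 46680/32 ≈ 1458.75; standard quotas: North 10.011, South 5.252, East 2.536, West 3.081, Central 9.111, Coastal 2.009.
Rounding up gives 11, 6, 3, 4, 10, 3 = 37 seats, so the divisor must be adjusted.
With modified divisor 1600: modified quotas North 9.127, South 4.789, East 2.312, West 2.809, Central 8.306, Coastal 1.831.
Rounding up: North 10, South 5, East 3, West 3, Central 9, Coastal 2 (total 32).

North 10, South 5, East 3, West 3, Central 9, Coastal 2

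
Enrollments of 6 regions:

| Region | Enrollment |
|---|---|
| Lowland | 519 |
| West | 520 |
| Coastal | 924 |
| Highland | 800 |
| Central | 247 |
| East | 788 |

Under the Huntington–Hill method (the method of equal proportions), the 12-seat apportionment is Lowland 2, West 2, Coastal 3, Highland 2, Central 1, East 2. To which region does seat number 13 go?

Highland

Priority for the next seat is population ÷ (√(s·(s+1))).
Priorities: Lowland 211.881, West 212.289, Coastal 266.736, Highland 326.599, Central 174.655, East 321.700.
Highest priority: Highland.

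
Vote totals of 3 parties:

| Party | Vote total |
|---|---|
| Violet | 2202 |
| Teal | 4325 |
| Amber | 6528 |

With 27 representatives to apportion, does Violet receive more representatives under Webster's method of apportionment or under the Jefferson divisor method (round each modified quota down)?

Webster

Webster: Violet 5, Teal 9, Amber 13.
Jefferson: Violet 4, Teal 9, Amber 14.
Violet gets 5 under Webster and 4 under Jefferson.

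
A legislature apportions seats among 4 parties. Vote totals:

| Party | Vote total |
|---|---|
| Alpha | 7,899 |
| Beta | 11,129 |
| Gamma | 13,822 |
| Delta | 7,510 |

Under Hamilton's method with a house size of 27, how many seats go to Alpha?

5

Total 40360; standard divisor 40360/27 ≈ 1494.815.
Standard quotas: Alpha 5.2843, Beta 7.4451, Gamma 9.2466, Delta 5.0240.
Lower quotas: Alpha 5, Beta 7, Gamma 9, Delta 5 (sum 26, leaving 1 seat).
Remainders in descending order: Beta 0.4451, Alpha 0.2843, Gamma 0.2466, Delta 0.0240.
Largest remainder: Beta receives the extra seat.
Alpha receives 5.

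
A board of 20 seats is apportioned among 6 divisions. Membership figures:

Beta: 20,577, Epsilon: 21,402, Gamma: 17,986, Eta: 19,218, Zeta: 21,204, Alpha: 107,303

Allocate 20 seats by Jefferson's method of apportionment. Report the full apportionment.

Beta: 2; Epsilon: 2; Gamma: 1; Eta: 2; Zeta: 2; Alpha: 11

Standard divisor 207690/20 ≈ 10384.5; standard quotas: Beta 1.982, Epsilon 2.061, Gamma 1.732, Eta 1.851, Zeta 2.042, Alpha 10.333.
Rounding down gives 1, 2, 1, 1, 2, 10 = 17 seats, so the divisor must be adjusted.
With modified divisor 9300: modified quotas Beta 2.213, Epsilon 2.301, Gamma 1.934, Eta 2.066, Zeta 2.280, Alpha 11.538.
Rounding down: Beta 2, Epsilon 2, Gamma 1, Eta 2, Zeta 2, Alpha 11 (total 20).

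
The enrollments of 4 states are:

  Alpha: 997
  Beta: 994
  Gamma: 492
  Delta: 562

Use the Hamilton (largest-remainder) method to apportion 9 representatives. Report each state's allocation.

Alpha 3, Beta 3, Gamma 1, Delta 2

Standard divisor: 3045 ÷ 9 ≈ 338.333.
Standard quotas: Alpha 2.947, Beta 2.938, Gamma 1.454, Delta 1.661.
Lower quotas: Alpha 2, Beta 2, Gamma 1, Delta 1 (sum 6, leaving 3 seats).
Remainders in descending order: Alpha 0.947, Beta 0.938, Delta 0.661, Gamma 0.454.
Largest remainders: Alpha, Beta, Delta receive the extra seats.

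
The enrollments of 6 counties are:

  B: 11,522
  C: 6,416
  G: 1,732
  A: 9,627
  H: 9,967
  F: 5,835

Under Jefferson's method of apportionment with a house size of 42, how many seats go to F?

5

Standard divisor 45099/42 ≈ 1073.786; standard quotas: B 10.730, C 5.975, G 1.613, A 8.965, H 9.282, F 5.434.
Rounding down gives 10, 5, 1, 8, 9, 5 = 38 seats, so the divisor must be adjusted.
With modified divisor 980: modified quotas B 11.757, C 6.547, G 1.767, A 9.823, H 10.170, F 5.954.
Rounding down: B 11, C 6, G 1, A 9, H 10, F 5 (total 42).
F receives 5.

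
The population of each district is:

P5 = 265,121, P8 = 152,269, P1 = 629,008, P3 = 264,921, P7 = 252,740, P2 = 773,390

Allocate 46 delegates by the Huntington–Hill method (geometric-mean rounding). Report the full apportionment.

P5: 5, P8: 3, P1: 13, P3: 5, P7: 5, P2: 15

With divisor 50142: modified quotas P5 5.287, P8 3.037, P1 12.545, P3 5.283, P7 5.040, P2 15.424.
Geometric-mean thresholds: P5 √(5·6)=5.477, P8 √(3·4)=3.464, P1 √(12·13)=12.490, P3 √(5·6)=5.477, P7 √(5·6)=5.477, P2 √(15·16)=15.492.
Each quota rounded against its threshold gives P5 5, P8 3, P1 13, P3 5, P7 5, P2 15 (total 46).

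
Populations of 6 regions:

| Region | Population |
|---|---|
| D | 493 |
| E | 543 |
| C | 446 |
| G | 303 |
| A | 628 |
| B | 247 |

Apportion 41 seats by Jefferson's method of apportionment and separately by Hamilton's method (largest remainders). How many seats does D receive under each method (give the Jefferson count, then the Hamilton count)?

8 and 7

Jefferson: D 8, E 8, C 7, G 4, A 10, B 4.
Hamilton: D 7, E 8, C 7, G 5, A 10, B 4.
D gets 8 under Jefferson and 7 under Hamilton.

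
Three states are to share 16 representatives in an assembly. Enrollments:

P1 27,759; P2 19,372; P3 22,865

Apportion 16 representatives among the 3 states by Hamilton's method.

Standard divisor: 69996 ÷ 16 ≈ 4374.75.
Standard quotas: P1 6.3453, P2 4.4281, P3 5.2266.
Lower quotas: P1 6, P2 4, P3 5 (sum 15, leaving 1 seat).
Remainders in descending order: P2 0.4281, P1 0.3453, P3 0.2266.
The surplus seat goes to P2.

P1 6; P2 5; P3 5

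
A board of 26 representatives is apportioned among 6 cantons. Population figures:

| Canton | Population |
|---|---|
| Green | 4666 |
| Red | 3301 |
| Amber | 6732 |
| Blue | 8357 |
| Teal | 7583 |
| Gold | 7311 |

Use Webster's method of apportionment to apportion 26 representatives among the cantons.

Standard divisor 37950/26 ≈ 1459.615; standard quotas: Green 3.197, Red 2.262, Amber 4.612, Blue 5.725, Teal 5.195, Gold 5.009.
Rounding to the nearest integer gives Green 3, Red 2, Amber 5, Blue 6, Teal 5, Gold 5 — total 26, matching the house size, so no adjustment is needed.

Green: 3, Red: 2, Amber: 5, Blue: 6, Teal: 5, Gold: 5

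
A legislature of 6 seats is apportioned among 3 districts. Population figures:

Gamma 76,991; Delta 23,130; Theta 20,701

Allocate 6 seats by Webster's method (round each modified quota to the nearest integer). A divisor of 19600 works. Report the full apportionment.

With modified divisor 19600: modified quotas Gamma 3.928, Delta 1.180, Theta 1.056.
Rounding to the nearest integer: Gamma 4, Delta 1, Theta 1 (total 6).

Gamma: 4; Delta: 1; Theta: 1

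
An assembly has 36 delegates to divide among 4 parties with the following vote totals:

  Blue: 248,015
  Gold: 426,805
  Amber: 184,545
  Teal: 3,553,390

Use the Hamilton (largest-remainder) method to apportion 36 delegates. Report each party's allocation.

Total 4412755; standard divisor 4412755/36 ≈ 122576.528.
Standard quotas: Blue 2.0233, Gold 3.4819, Amber 1.5055, Teal 28.9892.
Lower quotas: Blue 2, Gold 3, Amber 1, Teal 28 (sum 34, leaving 2 seats).
Remainders in descending order: Teal 0.9892, Amber 0.5055, Gold 0.4819, Blue 0.0233.
The surplus seats go to Teal, Amber.

Blue=2; Gold=3; Amber=2; Teal=29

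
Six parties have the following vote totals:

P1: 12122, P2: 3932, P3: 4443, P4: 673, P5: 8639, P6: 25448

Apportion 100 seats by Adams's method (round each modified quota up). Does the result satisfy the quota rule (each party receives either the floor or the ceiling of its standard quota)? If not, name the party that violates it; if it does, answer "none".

P6

Standard quotas: P1 21.937, P2 7.116, P3 8.041, P4 1.218, P5 15.634, P6 46.054.
Adams allocation: P1 22, P2 7, P3 8, P4 2, P5 16, P6 45.
P6 has quota 46.054 (lower 46, upper 47) but receives 45 — outside the quota interval.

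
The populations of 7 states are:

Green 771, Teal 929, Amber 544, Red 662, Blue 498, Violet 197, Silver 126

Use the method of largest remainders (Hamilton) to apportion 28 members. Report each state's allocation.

The standard divisor is 3727/28 ≈ 133.107.
Standard quotas: Green 5.792, Teal 6.979, Amber 4.087, Red 4.973, Blue 3.741, Violet 1.480, Silver 0.947.
Lower quotas: Green 5, Teal 6, Amber 4, Red 4, Blue 3, Violet 1, Silver 0 (sum 23, leaving 5 seats).
Remainders in descending order: Teal 0.979, Red 0.973, Silver 0.947, Green 0.792, Blue 0.741, Violet 0.480, Amber 0.087.
Largest remainders: Teal, Red, Silver, Green, Blue receive the extra seats.

Green 6, Teal 7, Amber 4, Red 5, Blue 4, Violet 1, Silver 1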